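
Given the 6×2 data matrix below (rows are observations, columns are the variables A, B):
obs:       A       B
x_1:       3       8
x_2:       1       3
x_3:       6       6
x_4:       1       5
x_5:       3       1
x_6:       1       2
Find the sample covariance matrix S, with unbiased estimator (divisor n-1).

Step 1 — column means:
  mean(A) = (3 + 1 + 6 + 1 + 3 + 1) / 6 = 15/6 = 2.5
  mean(B) = (8 + 3 + 6 + 5 + 1 + 2) / 6 = 25/6 = 4.1667

Step 2 — sample covariance S[i,j] = (1/(n-1)) · Σ_k (x_{k,i} - mean_i) · (x_{k,j} - mean_j), with n-1 = 5.
  S[A,A] = ((0.5)·(0.5) + (-1.5)·(-1.5) + (3.5)·(3.5) + (-1.5)·(-1.5) + (0.5)·(0.5) + (-1.5)·(-1.5)) / 5 = 19.5/5 = 3.9
  S[A,B] = ((0.5)·(3.8333) + (-1.5)·(-1.1667) + (3.5)·(1.8333) + (-1.5)·(0.8333) + (0.5)·(-3.1667) + (-1.5)·(-2.1667)) / 5 = 10.5/5 = 2.1
  S[B,B] = ((3.8333)·(3.8333) + (-1.1667)·(-1.1667) + (1.8333)·(1.8333) + (0.8333)·(0.8333) + (-3.1667)·(-3.1667) + (-2.1667)·(-2.1667)) / 5 = 34.8333/5 = 6.9667

S is symmetric (S[j,i] = S[i,j]). Assembling:

S = [[3.9, 2.1],
 [2.1, 6.9667]]


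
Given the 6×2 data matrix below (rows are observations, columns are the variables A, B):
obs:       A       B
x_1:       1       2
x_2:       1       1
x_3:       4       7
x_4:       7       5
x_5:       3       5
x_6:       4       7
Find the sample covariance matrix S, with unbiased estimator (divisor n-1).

Step 1 — column means:
  mean(A) = (1 + 1 + 4 + 7 + 3 + 4) / 6 = 20/6 = 3.3333
  mean(B) = (2 + 1 + 7 + 5 + 5 + 7) / 6 = 27/6 = 4.5

Step 2 — sample covariance S[i,j] = (1/(n-1)) · Σ_k (x_{k,i} - mean_i) · (x_{k,j} - mean_j), with n-1 = 5.
  S[A,A] = ((-2.3333)·(-2.3333) + (-2.3333)·(-2.3333) + (0.6667)·(0.6667) + (3.6667)·(3.6667) + (-0.3333)·(-0.3333) + (0.6667)·(0.6667)) / 5 = 25.3333/5 = 5.0667
  S[A,B] = ((-2.3333)·(-2.5) + (-2.3333)·(-3.5) + (0.6667)·(2.5) + (3.6667)·(0.5) + (-0.3333)·(0.5) + (0.6667)·(2.5)) / 5 = 19/5 = 3.8
  S[B,B] = ((-2.5)·(-2.5) + (-3.5)·(-3.5) + (2.5)·(2.5) + (0.5)·(0.5) + (0.5)·(0.5) + (2.5)·(2.5)) / 5 = 31.5/5 = 6.3

S is symmetric (S[j,i] = S[i,j]). Assembling:

S = [[5.0667, 3.8],
 [3.8, 6.3]]


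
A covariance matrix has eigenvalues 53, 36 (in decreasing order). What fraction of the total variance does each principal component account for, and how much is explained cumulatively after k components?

Step 1 — total variance = trace(Sigma) = Σ λ_i = 53 + 36 = 89.

Step 2 — fraction explained by component i = λ_i / Σ λ:
  PC1: 53/89 = 0.5955
  PC2: 36/89 = 0.4045

Step 3 — cumulative fraction after k components = (λ_1 + ... + λ_k) / Σ λ:
  k = 1: 53/89 = 0.5955
  k = 2: (53 + 36)/89 = 89/89 = 1

Summary (fraction, with percent):

explained: PC1 0.5955 (59.55%), PC2 0.4045 (40.45%);  cumulative: 0.5955, 1


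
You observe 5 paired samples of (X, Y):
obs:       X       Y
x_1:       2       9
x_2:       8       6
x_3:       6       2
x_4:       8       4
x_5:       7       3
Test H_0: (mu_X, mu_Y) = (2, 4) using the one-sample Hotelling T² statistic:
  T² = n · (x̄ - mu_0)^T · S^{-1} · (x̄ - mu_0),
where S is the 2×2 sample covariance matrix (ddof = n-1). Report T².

Step 1 — sample mean vector:
  mean(X) = (2 + 8 + 6 + 8 + 7) / 5 = 31/5 = 6.2
  mean(Y) = (9 + 6 + 2 + 4 + 3) / 5 = 24/5 = 4.8
  x̄ = (6.2, 4.8),  deviation x̄ - mu_0 = (6.2, 4.8) - (2, 4) = (4.2, 0.8).

Step 2 — sample covariance matrix, S[i,j] = (1/(n-1)) · Σ_k (x_{k,i} - mean_i) · (x_{k,j} - mean_j), divisor n-1 = 4:
  S[X,X] = ((-4.2)·(-4.2) + (1.8)·(1.8) + (-0.2)·(-0.2) + (1.8)·(1.8) + (0.8)·(0.8)) / 4 = 24.8/4 = 6.2
  S[X,Y] = ((-4.2)·(4.2) + (1.8)·(1.2) + (-0.2)·(-2.8) + (1.8)·(-0.8) + (0.8)·(-1.8)) / 4 = -17.8/4 = -4.45
  S[Y,Y] = ((4.2)·(4.2) + (1.2)·(1.2) + (-2.8)·(-2.8) + (-0.8)·(-0.8) + (-1.8)·(-1.8)) / 4 = 30.8/4 = 7.7
  S = [[6.2, -4.45],
 [-4.45, 7.7]].

Step 3 — invert S. det(S) = 6.2·7.7 - (-4.45)² = 27.9375.
  S^{-1} = (1/det) · [[d, -b], [-b, a]] = [[0.2756, 0.1593],
 [0.1593, 0.2219]].

Step 4 — quadratic form (x̄ - mu_0)^T · S^{-1} · (x̄ - mu_0):
  S^{-1} · (x̄ - mu_0) = (1.285, 0.8465),
  (x̄ - mu_0)^T · [...] = (4.2)·(1.285) + (0.8)·(0.8465) = 6.0743.

Step 5 — scale by n: T² = 5 · 6.0743 = 30.3714.

T² ≈ 30.3714


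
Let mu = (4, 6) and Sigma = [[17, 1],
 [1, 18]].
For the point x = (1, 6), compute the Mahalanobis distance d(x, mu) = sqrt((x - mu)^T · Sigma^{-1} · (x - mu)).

Step 1 — centre the observation: (x - mu) = (-3, 0).

Step 2 — invert Sigma. det(Sigma) = 17·18 - (1)² = 305.
  Sigma^{-1} = (1/det) · [[d, -b], [-b, a]] = [[0.059, -0.0033],
 [-0.0033, 0.0557]].

Step 3 — form the quadratic (x - mu)^T · Sigma^{-1} · (x - mu):
  Sigma^{-1} · (x - mu) = (-0.177, 0.0098).
  (x - mu)^T · [Sigma^{-1} · (x - mu)] = (-3)·(-0.177) + (0)·(0.0098) = 0.5311.

Step 4 — take square root: d = √(0.5311) ≈ 0.7288.

d(x, mu) = √(0.5311) ≈ 0.7288


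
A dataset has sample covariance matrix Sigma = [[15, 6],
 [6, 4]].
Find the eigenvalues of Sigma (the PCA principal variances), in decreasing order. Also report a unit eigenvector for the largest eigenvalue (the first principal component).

Step 1 — characteristic polynomial of 2×2 Sigma:
  det(Sigma - λI) = λ² - trace · λ + det = 0.
  trace = 15 + 4 = 19, det = 15·4 - (6)² = 24.
Step 2 — discriminant:
  Δ = trace² - 4·det = 361 - 96 = 265.
Step 3 — eigenvalues:
  λ = (trace ± √Δ)/2 = (19 ± 16.2788)/2,
  λ_1 = 17.6394,  λ_2 = 1.3606.

Step 4 — unit eigenvector for λ_1: solve (Sigma - λ_1 I)v = 0. First row:
  (15 - 17.6394)·v_x + (6)·v_y = 0, i.e. (-2.6394)·v_x + (6)·v_y = 0,
  so v ∝ (b, λ_1 - a) = (6, 2.6394) = u.
  ||u|| = √((6)² + (2.6394)²) = √(42.9665) ≈ 6.5549,
  v_1 = u/||u|| ≈ (0.9153, 0.4027) (||v_1|| = 1).

λ_1 = 17.6394,  λ_2 = 1.3606;  v_1 ≈ (0.9153, 0.4027)


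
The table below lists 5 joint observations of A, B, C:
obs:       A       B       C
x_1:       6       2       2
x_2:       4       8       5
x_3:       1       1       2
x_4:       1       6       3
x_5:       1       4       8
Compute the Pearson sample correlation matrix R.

Step 1 — column means:
  mean(A) = (6 + 4 + 1 + 1 + 1) / 5 = 13/5 = 2.6
  mean(B) = (2 + 8 + 1 + 6 + 4) / 5 = 21/5 = 4.2
  mean(C) = (2 + 5 + 2 + 3 + 8) / 5 = 20/5 = 4

Step 2 — sample variances and covariances s[i,j] = (1/(n-1)) · Σ_k (x_{k,i} - mean_i) · (x_{k,j} - mean_j), with n-1 = 4:
  s[A,A] = ((3.4)·(3.4) + (1.4)·(1.4) + (-1.6)·(-1.6) + (-1.6)·(-1.6) + (-1.6)·(-1.6)) / 4 = 21.2/4 = 5.3
  s[A,B] = ((3.4)·(-2.2) + (1.4)·(3.8) + (-1.6)·(-3.2) + (-1.6)·(1.8) + (-1.6)·(-0.2)) / 4 = 0.4/4 = 0.1
  s[A,C] = ((3.4)·(-2) + (1.4)·(1) + (-1.6)·(-2) + (-1.6)·(-1) + (-1.6)·(4)) / 4 = -7/4 = -1.75
  s[B,B] = ((-2.2)·(-2.2) + (3.8)·(3.8) + (-3.2)·(-3.2) + (1.8)·(1.8) + (-0.2)·(-0.2)) / 4 = 32.8/4 = 8.2
  s[B,C] = ((-2.2)·(-2) + (3.8)·(1) + (-3.2)·(-2) + (1.8)·(-1) + (-0.2)·(4)) / 4 = 12/4 = 3
  s[C,C] = ((-2)·(-2) + (1)·(1) + (-2)·(-2) + (-1)·(-1) + (4)·(4)) / 4 = 26/4 = 6.5
  Sample standard deviations s_i = √(s[i,i]):
  s(A) = √(5.3) = 2.3022
  s(B) = √(8.2) = 2.8636
  s(C) = √(6.5) = 2.5495

Step 3 — r_{ij} = s_{ij} / (s_i · s_j):
  r[A,A] = 1 (diagonal).
  r[A,B] = 0.1 / (2.3022 · 2.8636) = 0.1 / 6.5924 = 0.0152
  r[A,C] = -1.75 / (2.3022 · 2.5495) = -1.75 / 5.8694 = -0.2982
  r[B,B] = 1 (diagonal).
  r[B,C] = 3 / (2.8636 · 2.5495) = 3 / 7.3007 = 0.4109
  r[C,C] = 1 (diagonal).

R is symmetric with unit diagonal. Assembling:

R = [[1, 0.0152, -0.2982],
 [0.0152, 1, 0.4109],
 [-0.2982, 0.4109, 1]]


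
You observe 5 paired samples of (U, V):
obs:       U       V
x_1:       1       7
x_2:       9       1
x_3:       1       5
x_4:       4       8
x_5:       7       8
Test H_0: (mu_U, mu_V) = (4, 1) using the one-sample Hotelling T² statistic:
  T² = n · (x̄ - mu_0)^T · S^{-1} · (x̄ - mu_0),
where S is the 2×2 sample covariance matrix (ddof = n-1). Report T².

Step 1 — sample mean vector:
  mean(U) = (1 + 9 + 1 + 4 + 7) / 5 = 22/5 = 4.4
  mean(V) = (7 + 1 + 5 + 8 + 8) / 5 = 29/5 = 5.8
  x̄ = (4.4, 5.8),  deviation x̄ - mu_0 = (4.4, 5.8) - (4, 1) = (0.4, 4.8).

Step 2 — sample covariance matrix, S[i,j] = (1/(n-1)) · Σ_k (x_{k,i} - mean_i) · (x_{k,j} - mean_j), divisor n-1 = 4:
  S[U,U] = ((-3.4)·(-3.4) + (4.6)·(4.6) + (-3.4)·(-3.4) + (-0.4)·(-0.4) + (2.6)·(2.6)) / 4 = 51.2/4 = 12.8
  S[U,V] = ((-3.4)·(1.2) + (4.6)·(-4.8) + (-3.4)·(-0.8) + (-0.4)·(2.2) + (2.6)·(2.2)) / 4 = -18.6/4 = -4.65
  S[V,V] = ((1.2)·(1.2) + (-4.8)·(-4.8) + (-0.8)·(-0.8) + (2.2)·(2.2) + (2.2)·(2.2)) / 4 = 34.8/4 = 8.7
  S = [[12.8, -4.65],
 [-4.65, 8.7]].

Step 3 — invert S. det(S) = 12.8·8.7 - (-4.65)² = 89.7375.
  S^{-1} = (1/det) · [[d, -b], [-b, a]] = [[0.0969, 0.0518],
 [0.0518, 0.1426]].

Step 4 — quadratic form (x̄ - mu_0)^T · S^{-1} · (x̄ - mu_0):
  S^{-1} · (x̄ - mu_0) = (0.2875, 0.7054),
  (x̄ - mu_0)^T · [...] = (0.4)·(0.2875) + (4.8)·(0.7054) = 3.5009.

Step 5 — scale by n: T² = 5 · 3.5009 = 17.5044.

T² ≈ 17.5044


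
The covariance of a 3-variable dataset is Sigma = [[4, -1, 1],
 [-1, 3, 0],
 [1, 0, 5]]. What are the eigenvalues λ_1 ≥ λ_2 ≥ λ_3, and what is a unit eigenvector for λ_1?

Step 1 — characteristic polynomial p(λ) = det(λI - Sigma) = λ³ - tr·λ² + c_1·λ - det, where tr = trace, c_1 = sum of the principal 2×2 minors, det = det(Sigma):
  tr = 4 + 3 + 5 = 12,
  c_1 = (4·3 - (-1)²) + (4·5 - (1)²) + (3·5 - (0)²) = 11 + 19 + 15 = 45,
  det = 4·(3·5 - (0)²) - (-1)·((-1)·5 - (0)·(1)) + (1)·((-1)·(0) - 3·(1)) = 4·(15) - (-1)·(-5) + (1)·(-3) = 52.
  So p(λ) = λ³ - 12λ² + 45λ - 52.
Step 2 — look for an integer root (rational root theorem: any rational root is an integer divisor of 52). Testing λ = 4:
  p(4) = 64 - 192 + 180 - 52 = 0  ✓
  Dividing out (λ - 4): p(λ) = (λ - 4)(λ² - 8λ + 13).
Step 3 — remaining eigenvalues from the quadratic λ² - 8λ + 13 = 0:
  Δ = 8² - 4·13 = 64 - 52 = 12,  λ = (8 ± √12)/2 = (8 ± 3.4641)/2 ≈ 5.7321 or 2.2679.
  Sorted: λ_1 = 5.7321,  λ_2 = 4,  λ_3 = 2.2679  (check: sum = 12 = tr ✓).

Step 4 — unit eigenvector for λ_1 ≈ 5.7321: v spans the null space of (Sigma - λ_1 I), whose rows are
  r_1 = (-1.7321, -1, 1),  r_2 = (-1, -2.7321, 0),  r_3 = (1, 0, -0.7321).
  v is orthogonal to every row, so take v ∝ r_1 × r_2 = ((-1)·(0) - (1)·(-2.7321), (1)·(-1) - (-1.7321)·(0), (-1.7321)·(-2.7321) - (-1)·(-1)) ≈ (2.7321, -1, 3.7321).
  Let u = (2.7321, -1, 3.7321).
  ||u|| = √((2.7321)² + (-1)² + (3.7321)²) = √(22.3923) ≈ 4.7321,  v_1 = u/||u|| ≈ (0.5774, -0.2113, 0.7887) (||v_1|| = 1).

λ_1 = 5.7321,  λ_2 = 4,  λ_3 = 2.2679;  v_1 ≈ (0.5774, -0.2113, 0.7887)


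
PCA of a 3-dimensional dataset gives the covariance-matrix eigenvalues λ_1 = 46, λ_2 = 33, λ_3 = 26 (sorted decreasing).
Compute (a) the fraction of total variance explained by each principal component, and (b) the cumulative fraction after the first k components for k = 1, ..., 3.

Step 1 — total variance = trace(Sigma) = Σ λ_i = 46 + 33 + 26 = 105.

Step 2 — fraction explained by component i = λ_i / Σ λ:
  PC1: 46/105 = 0.4381
  PC2: 33/105 = 0.3143
  PC3: 26/105 = 0.2476

Step 3 — cumulative fraction after k components = (λ_1 + ... + λ_k) / Σ λ:
  k = 1: 46/105 = 0.4381
  k = 2: (46 + 33)/105 = 79/105 = 0.7524
  k = 3: (46 + 33 + 26)/105 = 105/105 = 1

Summary (fraction, with percent):

explained: PC1 0.4381 (43.81%), PC2 0.3143 (31.43%), PC3 0.2476 (24.76%);  cumulative: 0.4381, 0.7524, 1


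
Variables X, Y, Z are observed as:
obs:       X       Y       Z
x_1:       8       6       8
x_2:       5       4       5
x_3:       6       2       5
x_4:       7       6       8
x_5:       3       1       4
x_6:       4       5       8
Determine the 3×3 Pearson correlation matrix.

Step 1 — column means:
  mean(X) = (8 + 5 + 6 + 7 + 3 + 4) / 6 = 33/6 = 5.5
  mean(Y) = (6 + 4 + 2 + 6 + 1 + 5) / 6 = 24/6 = 4
  mean(Z) = (8 + 5 + 5 + 8 + 4 + 8) / 6 = 38/6 = 6.3333

Step 2 — sample variances and covariances s[i,j] = (1/(n-1)) · Σ_k (x_{k,i} - mean_i) · (x_{k,j} - mean_j), with n-1 = 5:
  s[X,X] = ((2.5)·(2.5) + (-0.5)·(-0.5) + (0.5)·(0.5) + (1.5)·(1.5) + (-2.5)·(-2.5) + (-1.5)·(-1.5)) / 5 = 17.5/5 = 3.5
  s[X,Y] = ((2.5)·(2) + (-0.5)·(0) + (0.5)·(-2) + (1.5)·(2) + (-2.5)·(-3) + (-1.5)·(1)) / 5 = 13/5 = 2.6
  s[X,Z] = ((2.5)·(1.6667) + (-0.5)·(-1.3333) + (0.5)·(-1.3333) + (1.5)·(1.6667) + (-2.5)·(-2.3333) + (-1.5)·(1.6667)) / 5 = 10/5 = 2
  s[Y,Y] = ((2)·(2) + (0)·(0) + (-2)·(-2) + (2)·(2) + (-3)·(-3) + (1)·(1)) / 5 = 22/5 = 4.4
  s[Y,Z] = ((2)·(1.6667) + (0)·(-1.3333) + (-2)·(-1.3333) + (2)·(1.6667) + (-3)·(-2.3333) + (1)·(1.6667)) / 5 = 18/5 = 3.6
  s[Z,Z] = ((1.6667)·(1.6667) + (-1.3333)·(-1.3333) + (-1.3333)·(-1.3333) + (1.6667)·(1.6667) + (-2.3333)·(-2.3333) + (1.6667)·(1.6667)) / 5 = 17.3333/5 = 3.4667
  Sample standard deviations s_i = √(s[i,i]):
  s(X) = √(3.5) = 1.8708
  s(Y) = √(4.4) = 2.0976
  s(Z) = √(3.4667) = 1.8619

Step 3 — r_{ij} = s_{ij} / (s_i · s_j):
  r[X,X] = 1 (diagonal).
  r[X,Y] = 2.6 / (1.8708 · 2.0976) = 2.6 / 3.9243 = 0.6625
  r[X,Z] = 2 / (1.8708 · 1.8619) = 2 / 3.4833 = 0.5742
  r[Y,Y] = 1 (diagonal).
  r[Y,Z] = 3.6 / (2.0976 · 1.8619) = 3.6 / 3.9056 = 0.9218
  r[Z,Z] = 1 (diagonal).

R is symmetric with unit diagonal. Assembling:

R = [[1, 0.6625, 0.5742],
 [0.6625, 1, 0.9218],
 [0.5742, 0.9218, 1]]


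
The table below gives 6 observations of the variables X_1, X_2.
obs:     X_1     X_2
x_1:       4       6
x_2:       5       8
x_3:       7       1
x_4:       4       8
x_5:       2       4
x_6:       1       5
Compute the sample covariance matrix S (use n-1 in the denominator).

Step 1 — column means:
  mean(X_1) = (4 + 5 + 7 + 4 + 2 + 1) / 6 = 23/6 = 3.8333
  mean(X_2) = (6 + 8 + 1 + 8 + 4 + 5) / 6 = 32/6 = 5.3333

Step 2 — sample covariance S[i,j] = (1/(n-1)) · Σ_k (x_{k,i} - mean_i) · (x_{k,j} - mean_j), with n-1 = 5.
  S[X_1,X_1] = ((0.1667)·(0.1667) + (1.1667)·(1.1667) + (3.1667)·(3.1667) + (0.1667)·(0.1667) + (-1.8333)·(-1.8333) + (-2.8333)·(-2.8333)) / 5 = 22.8333/5 = 4.5667
  S[X_1,X_2] = ((0.1667)·(0.6667) + (1.1667)·(2.6667) + (3.1667)·(-4.3333) + (0.1667)·(2.6667) + (-1.8333)·(-1.3333) + (-2.8333)·(-0.3333)) / 5 = -6.6667/5 = -1.3333
  S[X_2,X_2] = ((0.6667)·(0.6667) + (2.6667)·(2.6667) + (-4.3333)·(-4.3333) + (2.6667)·(2.6667) + (-1.3333)·(-1.3333) + (-0.3333)·(-0.3333)) / 5 = 35.3333/5 = 7.0667

S is symmetric (S[j,i] = S[i,j]). Assembling:

S = [[4.5667, -1.3333],
 [-1.3333, 7.0667]]


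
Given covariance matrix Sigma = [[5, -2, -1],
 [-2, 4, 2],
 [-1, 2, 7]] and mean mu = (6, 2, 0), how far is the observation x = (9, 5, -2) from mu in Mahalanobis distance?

Step 1 — centre the observation: (x - mu) = (3, 3, -2).

Step 2 — invert Sigma (cofactor / det for 3×3, or solve directly):
  Sigma^{-1} = [[0.25, 0.125, 0],
 [0.125, 0.3542, -0.0833],
 [0, -0.0833, 0.1667]].

Step 3 — form the quadratic (x - mu)^T · Sigma^{-1} · (x - mu):
  Sigma^{-1} · (x - mu) = (1.125, 1.6042, -0.5833).
  (x - mu)^T · [Sigma^{-1} · (x - mu)] = (3)·(1.125) + (3)·(1.6042) + (-2)·(-0.5833) = 9.3542.

Step 4 — take square root: d = √(9.3542) ≈ 3.0585.

d(x, mu) = √(9.3542) ≈ 3.0585


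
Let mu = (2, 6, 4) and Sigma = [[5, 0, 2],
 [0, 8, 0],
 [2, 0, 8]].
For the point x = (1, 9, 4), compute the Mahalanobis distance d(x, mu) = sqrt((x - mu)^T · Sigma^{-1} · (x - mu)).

Step 1 — centre the observation: (x - mu) = (-1, 3, 0).

Step 2 — invert Sigma (cofactor / det for 3×3, or solve directly):
  Sigma^{-1} = [[0.2222, 0, -0.0556],
 [0, 0.125, 0],
 [-0.0556, 0, 0.1389]].

Step 3 — form the quadratic (x - mu)^T · Sigma^{-1} · (x - mu):
  Sigma^{-1} · (x - mu) = (-0.2222, 0.375, 0.0556).
  (x - mu)^T · [Sigma^{-1} · (x - mu)] = (-1)·(-0.2222) + (3)·(0.375) + (0)·(0.0556) = 1.3472.

Step 4 — take square root: d = √(1.3472) ≈ 1.1607.

d(x, mu) = √(1.3472) ≈ 1.1607


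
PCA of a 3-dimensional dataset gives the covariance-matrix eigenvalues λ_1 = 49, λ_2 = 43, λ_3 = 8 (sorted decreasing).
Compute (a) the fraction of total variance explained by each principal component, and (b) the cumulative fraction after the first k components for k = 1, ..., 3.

Step 1 — total variance = trace(Sigma) = Σ λ_i = 49 + 43 + 8 = 100.

Step 2 — fraction explained by component i = λ_i / Σ λ:
  PC1: 49/100 = 0.49
  PC2: 43/100 = 0.43
  PC3: 8/100 = 0.08

Step 3 — cumulative fraction after k components = (λ_1 + ... + λ_k) / Σ λ:
  k = 1: 49/100 = 0.49
  k = 2: (49 + 43)/100 = 92/100 = 0.92
  k = 3: (49 + 43 + 8)/100 = 100/100 = 1

Summary (fraction, with percent):

explained: PC1 0.49 (49%), PC2 0.43 (43%), PC3 0.08 (8%);  cumulative: 0.49, 0.92, 1


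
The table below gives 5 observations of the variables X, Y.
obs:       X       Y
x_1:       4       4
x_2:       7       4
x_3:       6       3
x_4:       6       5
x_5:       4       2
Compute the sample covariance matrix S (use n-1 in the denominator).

Step 1 — column means:
  mean(X) = (4 + 7 + 6 + 6 + 4) / 5 = 27/5 = 5.4
  mean(Y) = (4 + 4 + 3 + 5 + 2) / 5 = 18/5 = 3.6

Step 2 — sample covariance S[i,j] = (1/(n-1)) · Σ_k (x_{k,i} - mean_i) · (x_{k,j} - mean_j), with n-1 = 4.
  S[X,X] = ((-1.4)·(-1.4) + (1.6)·(1.6) + (0.6)·(0.6) + (0.6)·(0.6) + (-1.4)·(-1.4)) / 4 = 7.2/4 = 1.8
  S[X,Y] = ((-1.4)·(0.4) + (1.6)·(0.4) + (0.6)·(-0.6) + (0.6)·(1.4) + (-1.4)·(-1.6)) / 4 = 2.8/4 = 0.7
  S[Y,Y] = ((0.4)·(0.4) + (0.4)·(0.4) + (-0.6)·(-0.6) + (1.4)·(1.4) + (-1.6)·(-1.6)) / 4 = 5.2/4 = 1.3

S is symmetric (S[j,i] = S[i,j]). Assembling:

S = [[1.8, 0.7],
 [0.7, 1.3]]


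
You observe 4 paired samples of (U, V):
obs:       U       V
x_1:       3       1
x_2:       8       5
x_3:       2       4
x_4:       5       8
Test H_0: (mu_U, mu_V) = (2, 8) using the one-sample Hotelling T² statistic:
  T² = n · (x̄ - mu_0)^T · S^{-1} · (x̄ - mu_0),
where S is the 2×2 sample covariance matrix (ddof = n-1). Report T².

Step 1 — sample mean vector:
  mean(U) = (3 + 8 + 2 + 5) / 4 = 18/4 = 4.5
  mean(V) = (1 + 5 + 4 + 8) / 4 = 18/4 = 4.5
  x̄ = (4.5, 4.5),  deviation x̄ - mu_0 = (4.5, 4.5) - (2, 8) = (2.5, -3.5).

Step 2 — sample covariance matrix, S[i,j] = (1/(n-1)) · Σ_k (x_{k,i} - mean_i) · (x_{k,j} - mean_j), divisor n-1 = 3:
  S[U,U] = ((-1.5)·(-1.5) + (3.5)·(3.5) + (-2.5)·(-2.5) + (0.5)·(0.5)) / 3 = 21/3 = 7
  S[U,V] = ((-1.5)·(-3.5) + (3.5)·(0.5) + (-2.5)·(-0.5) + (0.5)·(3.5)) / 3 = 10/3 = 3.3333
  S[V,V] = ((-3.5)·(-3.5) + (0.5)·(0.5) + (-0.5)·(-0.5) + (3.5)·(3.5)) / 3 = 25/3 = 8.3333
  S = [[7, 3.3333],
 [3.3333, 8.3333]].

Step 3 — invert S. det(S) = 7·8.3333 - (3.3333)² = 47.2222.
  S^{-1} = (1/det) · [[d, -b], [-b, a]] = [[0.1765, -0.0706],
 [-0.0706, 0.1482]].

Step 4 — quadratic form (x̄ - mu_0)^T · S^{-1} · (x̄ - mu_0):
  S^{-1} · (x̄ - mu_0) = (0.6882, -0.6953),
  (x̄ - mu_0)^T · [...] = (2.5)·(0.6882) + (-3.5)·(-0.6953) = 4.1541.

Step 5 — scale by n: T² = 4 · 4.1541 = 16.6165.

T² ≈ 16.6165


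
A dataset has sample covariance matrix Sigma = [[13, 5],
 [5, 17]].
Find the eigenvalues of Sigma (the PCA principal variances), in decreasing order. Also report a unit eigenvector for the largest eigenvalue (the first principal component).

Step 1 — characteristic polynomial of 2×2 Sigma:
  det(Sigma - λI) = λ² - trace · λ + det = 0.
  trace = 13 + 17 = 30, det = 13·17 - (5)² = 196.
Step 2 — discriminant:
  Δ = trace² - 4·det = 900 - 784 = 116.
Step 3 — eigenvalues:
  λ = (trace ± √Δ)/2 = (30 ± 10.7703)/2,
  λ_1 = 20.3852,  λ_2 = 9.6148.

Step 4 — unit eigenvector for λ_1: solve (Sigma - λ_1 I)v = 0. First row:
  (13 - 20.3852)·v_x + (5)·v_y = 0, i.e. (-7.3852)·v_x + (5)·v_y = 0,
  so v ∝ (b, λ_1 - a) = (5, 7.3852) = u.
  ||u|| = √((5)² + (7.3852)²) = √(79.5407) ≈ 8.9186,
  v_1 = u/||u|| ≈ (0.5606, 0.8281) (||v_1|| = 1).

λ_1 = 20.3852,  λ_2 = 9.6148;  v_1 ≈ (0.5606, 0.8281)


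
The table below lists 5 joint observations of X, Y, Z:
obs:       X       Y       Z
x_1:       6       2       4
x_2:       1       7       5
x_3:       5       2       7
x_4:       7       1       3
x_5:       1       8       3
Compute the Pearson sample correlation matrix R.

Step 1 — column means:
  mean(X) = (6 + 1 + 5 + 7 + 1) / 5 = 20/5 = 4
  mean(Y) = (2 + 7 + 2 + 1 + 8) / 5 = 20/5 = 4
  mean(Z) = (4 + 5 + 7 + 3 + 3) / 5 = 22/5 = 4.4

Step 2 — sample variances and covariances s[i,j] = (1/(n-1)) · Σ_k (x_{k,i} - mean_i) · (x_{k,j} - mean_j), with n-1 = 4:
  s[X,X] = ((2)·(2) + (-3)·(-3) + (1)·(1) + (3)·(3) + (-3)·(-3)) / 4 = 32/4 = 8
  s[X,Y] = ((2)·(-2) + (-3)·(3) + (1)·(-2) + (3)·(-3) + (-3)·(4)) / 4 = -36/4 = -9
  s[X,Z] = ((2)·(-0.4) + (-3)·(0.6) + (1)·(2.6) + (3)·(-1.4) + (-3)·(-1.4)) / 4 = 0/4 = 0
  s[Y,Y] = ((-2)·(-2) + (3)·(3) + (-2)·(-2) + (-3)·(-3) + (4)·(4)) / 4 = 42/4 = 10.5
  s[Y,Z] = ((-2)·(-0.4) + (3)·(0.6) + (-2)·(2.6) + (-3)·(-1.4) + (4)·(-1.4)) / 4 = -4/4 = -1
  s[Z,Z] = ((-0.4)·(-0.4) + (0.6)·(0.6) + (2.6)·(2.6) + (-1.4)·(-1.4) + (-1.4)·(-1.4)) / 4 = 11.2/4 = 2.8
  Sample standard deviations s_i = √(s[i,i]):
  s(X) = √(8) = 2.8284
  s(Y) = √(10.5) = 3.2404
  s(Z) = √(2.8) = 1.6733

Step 3 — r_{ij} = s_{ij} / (s_i · s_j):
  r[X,X] = 1 (diagonal).
  r[X,Y] = -9 / (2.8284 · 3.2404) = -9 / 9.1652 = -0.982
  r[X,Z] = 0 / (2.8284 · 1.6733) = 0 / 4.7329 = 0
  r[Y,Y] = 1 (diagonal).
  r[Y,Z] = -1 / (3.2404 · 1.6733) = -1 / 5.4222 = -0.1844
  r[Z,Z] = 1 (diagonal).

R is symmetric with unit diagonal. Assembling:

R = [[1, -0.982, 0],
 [-0.982, 1, -0.1844],
 [0, -0.1844, 1]]


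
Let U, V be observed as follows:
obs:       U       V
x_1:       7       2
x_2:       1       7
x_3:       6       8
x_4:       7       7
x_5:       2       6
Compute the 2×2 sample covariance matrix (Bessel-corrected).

Step 1 — column means:
  mean(U) = (7 + 1 + 6 + 7 + 2) / 5 = 23/5 = 4.6
  mean(V) = (2 + 7 + 8 + 7 + 6) / 5 = 30/5 = 6

Step 2 — sample covariance S[i,j] = (1/(n-1)) · Σ_k (x_{k,i} - mean_i) · (x_{k,j} - mean_j), with n-1 = 4.
  S[U,U] = ((2.4)·(2.4) + (-3.6)·(-3.6) + (1.4)·(1.4) + (2.4)·(2.4) + (-2.6)·(-2.6)) / 4 = 33.2/4 = 8.3
  S[U,V] = ((2.4)·(-4) + (-3.6)·(1) + (1.4)·(2) + (2.4)·(1) + (-2.6)·(0)) / 4 = -8/4 = -2
  S[V,V] = ((-4)·(-4) + (1)·(1) + (2)·(2) + (1)·(1) + (0)·(0)) / 4 = 22/4 = 5.5

S is symmetric (S[j,i] = S[i,j]). Assembling:

S = [[8.3, -2],
 [-2, 5.5]]


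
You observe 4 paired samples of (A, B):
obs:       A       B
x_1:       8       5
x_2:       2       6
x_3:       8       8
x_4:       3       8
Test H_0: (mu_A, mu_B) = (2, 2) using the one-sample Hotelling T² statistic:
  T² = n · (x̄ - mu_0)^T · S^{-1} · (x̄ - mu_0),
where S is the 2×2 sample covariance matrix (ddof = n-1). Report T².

Step 1 — sample mean vector:
  mean(A) = (8 + 2 + 8 + 3) / 4 = 21/4 = 5.25
  mean(B) = (5 + 6 + 8 + 8) / 4 = 27/4 = 6.75
  x̄ = (5.25, 6.75),  deviation x̄ - mu_0 = (5.25, 6.75) - (2, 2) = (3.25, 4.75).

Step 2 — sample covariance matrix, S[i,j] = (1/(n-1)) · Σ_k (x_{k,i} - mean_i) · (x_{k,j} - mean_j), divisor n-1 = 3:
  S[A,A] = ((2.75)·(2.75) + (-3.25)·(-3.25) + (2.75)·(2.75) + (-2.25)·(-2.25)) / 3 = 30.75/3 = 10.25
  S[A,B] = ((2.75)·(-1.75) + (-3.25)·(-0.75) + (2.75)·(1.25) + (-2.25)·(1.25)) / 3 = -1.75/3 = -0.5833
  S[B,B] = ((-1.75)·(-1.75) + (-0.75)·(-0.75) + (1.25)·(1.25) + (1.25)·(1.25)) / 3 = 6.75/3 = 2.25
  S = [[10.25, -0.5833],
 [-0.5833, 2.25]].

Step 3 — invert S. det(S) = 10.25·2.25 - (-0.5833)² = 22.7222.
  S^{-1} = (1/det) · [[d, -b], [-b, a]] = [[0.099, 0.0257],
 [0.0257, 0.4511]].

Step 4 — quadratic form (x̄ - mu_0)^T · S^{-1} · (x̄ - mu_0):
  S^{-1} · (x̄ - mu_0) = (0.4438, 2.2262),
  (x̄ - mu_0)^T · [...] = (3.25)·(0.4438) + (4.75)·(2.2262) = 12.0165.

Step 5 — scale by n: T² = 4 · 12.0165 = 48.066.

T² ≈ 48.066


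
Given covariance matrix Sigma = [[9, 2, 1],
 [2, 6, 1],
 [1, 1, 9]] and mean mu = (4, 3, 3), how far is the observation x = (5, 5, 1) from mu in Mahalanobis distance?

Step 1 — centre the observation: (x - mu) = (1, 2, -2).

Step 2 — invert Sigma (cofactor / det for 3×3, or solve directly):
  Sigma^{-1} = [[0.1207, -0.0387, -0.0091],
 [-0.0387, 0.1822, -0.0159],
 [-0.0091, -0.0159, 0.1139]].

Step 3 — form the quadratic (x - mu)^T · Sigma^{-1} · (x - mu):
  Sigma^{-1} · (x - mu) = (0.0615, 0.3576, -0.2688).
  (x - mu)^T · [Sigma^{-1} · (x - mu)] = (1)·(0.0615) + (2)·(0.3576) + (-2)·(-0.2688) = 1.3144.

Step 4 — take square root: d = √(1.3144) ≈ 1.1465.

d(x, mu) = √(1.3144) ≈ 1.1465


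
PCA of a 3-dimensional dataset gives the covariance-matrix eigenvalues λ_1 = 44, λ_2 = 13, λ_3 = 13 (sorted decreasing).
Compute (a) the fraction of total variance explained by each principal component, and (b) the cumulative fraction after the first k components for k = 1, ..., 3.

Step 1 — total variance = trace(Sigma) = Σ λ_i = 44 + 13 + 13 = 70.

Step 2 — fraction explained by component i = λ_i / Σ λ:
  PC1: 44/70 = 0.6286
  PC2: 13/70 = 0.1857
  PC3: 13/70 = 0.1857

Step 3 — cumulative fraction after k components = (λ_1 + ... + λ_k) / Σ λ:
  k = 1: 44/70 = 0.6286
  k = 2: (44 + 13)/70 = 57/70 = 0.8143
  k = 3: (44 + 13 + 13)/70 = 70/70 = 1

Summary (fraction, with percent):

explained: PC1 0.6286 (62.86%), PC2 0.1857 (18.57%), PC3 0.1857 (18.57%);  cumulative: 0.6286, 0.8143, 1


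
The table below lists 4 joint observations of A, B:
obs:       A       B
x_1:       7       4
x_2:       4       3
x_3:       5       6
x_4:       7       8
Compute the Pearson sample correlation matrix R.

Step 1 — column means:
  mean(A) = (7 + 4 + 5 + 7) / 4 = 23/4 = 5.75
  mean(B) = (4 + 3 + 6 + 8) / 4 = 21/4 = 5.25

Step 2 — sample variances and covariances s[i,j] = (1/(n-1)) · Σ_k (x_{k,i} - mean_i) · (x_{k,j} - mean_j), with n-1 = 3:
  s[A,A] = ((1.25)·(1.25) + (-1.75)·(-1.75) + (-0.75)·(-0.75) + (1.25)·(1.25)) / 3 = 6.75/3 = 2.25
  s[A,B] = ((1.25)·(-1.25) + (-1.75)·(-2.25) + (-0.75)·(0.75) + (1.25)·(2.75)) / 3 = 5.25/3 = 1.75
  s[B,B] = ((-1.25)·(-1.25) + (-2.25)·(-2.25) + (0.75)·(0.75) + (2.75)·(2.75)) / 3 = 14.75/3 = 4.9167
  Sample standard deviations s_i = √(s[i,i]):
  s(A) = √(2.25) = 1.5
  s(B) = √(4.9167) = 2.2174

Step 3 — r_{ij} = s_{ij} / (s_i · s_j):
  r[A,A] = 1 (diagonal).
  r[A,B] = 1.75 / (1.5 · 2.2174) = 1.75 / 3.326 = 0.5262
  r[B,B] = 1 (diagonal).

R is symmetric with unit diagonal. Assembling:

R = [[1, 0.5262],
 [0.5262, 1]]


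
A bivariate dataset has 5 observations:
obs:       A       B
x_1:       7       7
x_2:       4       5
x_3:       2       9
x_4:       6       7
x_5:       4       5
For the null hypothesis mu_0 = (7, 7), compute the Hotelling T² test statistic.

Step 1 — sample mean vector:
  mean(A) = (7 + 4 + 2 + 6 + 4) / 5 = 23/5 = 4.6
  mean(B) = (7 + 5 + 9 + 7 + 5) / 5 = 33/5 = 6.6
  x̄ = (4.6, 6.6),  deviation x̄ - mu_0 = (4.6, 6.6) - (7, 7) = (-2.4, -0.4).

Step 2 — sample covariance matrix, S[i,j] = (1/(n-1)) · Σ_k (x_{k,i} - mean_i) · (x_{k,j} - mean_j), divisor n-1 = 4:
  S[A,A] = ((2.4)·(2.4) + (-0.6)·(-0.6) + (-2.6)·(-2.6) + (1.4)·(1.4) + (-0.6)·(-0.6)) / 4 = 15.2/4 = 3.8
  S[A,B] = ((2.4)·(0.4) + (-0.6)·(-1.6) + (-2.6)·(2.4) + (1.4)·(0.4) + (-0.6)·(-1.6)) / 4 = -2.8/4 = -0.7
  S[B,B] = ((0.4)·(0.4) + (-1.6)·(-1.6) + (2.4)·(2.4) + (0.4)·(0.4) + (-1.6)·(-1.6)) / 4 = 11.2/4 = 2.8
  S = [[3.8, -0.7],
 [-0.7, 2.8]].

Step 3 — invert S. det(S) = 3.8·2.8 - (-0.7)² = 10.15.
  S^{-1} = (1/det) · [[d, -b], [-b, a]] = [[0.2759, 0.069],
 [0.069, 0.3744]].

Step 4 — quadratic form (x̄ - mu_0)^T · S^{-1} · (x̄ - mu_0):
  S^{-1} · (x̄ - mu_0) = (-0.6897, -0.3153),
  (x̄ - mu_0)^T · [...] = (-2.4)·(-0.6897) + (-0.4)·(-0.3153) = 1.7813.

Step 5 — scale by n: T² = 5 · 1.7813 = 8.9064.

T² ≈ 8.9064


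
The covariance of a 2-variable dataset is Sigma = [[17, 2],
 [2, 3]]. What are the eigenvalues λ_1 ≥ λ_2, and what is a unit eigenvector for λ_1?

Step 1 — characteristic polynomial of 2×2 Sigma:
  det(Sigma - λI) = λ² - trace · λ + det = 0.
  trace = 17 + 3 = 20, det = 17·3 - (2)² = 47.
Step 2 — discriminant:
  Δ = trace² - 4·det = 400 - 188 = 212.
Step 3 — eigenvalues:
  λ = (trace ± √Δ)/2 = (20 ± 14.5602)/2,
  λ_1 = 17.2801,  λ_2 = 2.7199.

Step 4 — unit eigenvector for λ_1: solve (Sigma - λ_1 I)v = 0. First row:
  (17 - 17.2801)·v_x + (2)·v_y = 0, i.e. (-0.2801)·v_x + (2)·v_y = 0,
  so v ∝ (b, λ_1 - a) = (2, 0.2801) = u.
  ||u|| = √((2)² + (0.2801)²) = √(4.0785) ≈ 2.0195,
  v_1 = u/||u|| ≈ (0.9903, 0.1387) (||v_1|| = 1).

λ_1 = 17.2801,  λ_2 = 2.7199;  v_1 ≈ (0.9903, 0.1387)


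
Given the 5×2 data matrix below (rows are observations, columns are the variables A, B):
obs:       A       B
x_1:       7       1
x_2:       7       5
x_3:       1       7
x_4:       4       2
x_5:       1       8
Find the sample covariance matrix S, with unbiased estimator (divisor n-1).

Step 1 — column means:
  mean(A) = (7 + 7 + 1 + 4 + 1) / 5 = 20/5 = 4
  mean(B) = (1 + 5 + 7 + 2 + 8) / 5 = 23/5 = 4.6

Step 2 — sample covariance S[i,j] = (1/(n-1)) · Σ_k (x_{k,i} - mean_i) · (x_{k,j} - mean_j), with n-1 = 4.
  S[A,A] = ((3)·(3) + (3)·(3) + (-3)·(-3) + (0)·(0) + (-3)·(-3)) / 4 = 36/4 = 9
  S[A,B] = ((3)·(-3.6) + (3)·(0.4) + (-3)·(2.4) + (0)·(-2.6) + (-3)·(3.4)) / 4 = -27/4 = -6.75
  S[B,B] = ((-3.6)·(-3.6) + (0.4)·(0.4) + (2.4)·(2.4) + (-2.6)·(-2.6) + (3.4)·(3.4)) / 4 = 37.2/4 = 9.3

S is symmetric (S[j,i] = S[i,j]). Assembling:

S = [[9, -6.75],
 [-6.75, 9.3]]


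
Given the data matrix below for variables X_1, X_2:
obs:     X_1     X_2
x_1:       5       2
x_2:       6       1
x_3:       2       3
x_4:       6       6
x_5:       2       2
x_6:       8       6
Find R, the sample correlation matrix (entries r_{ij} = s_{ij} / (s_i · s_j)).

Step 1 — column means:
  mean(X_1) = (5 + 6 + 2 + 6 + 2 + 8) / 6 = 29/6 = 4.8333
  mean(X_2) = (2 + 1 + 3 + 6 + 2 + 6) / 6 = 20/6 = 3.3333

Step 2 — sample variances and covariances s[i,j] = (1/(n-1)) · Σ_k (x_{k,i} - mean_i) · (x_{k,j} - mean_j), with n-1 = 5:
  s[X_1,X_1] = ((0.1667)·(0.1667) + (1.1667)·(1.1667) + (-2.8333)·(-2.8333) + (1.1667)·(1.1667) + (-2.8333)·(-2.8333) + (3.1667)·(3.1667)) / 5 = 28.8333/5 = 5.7667
  s[X_1,X_2] = ((0.1667)·(-1.3333) + (1.1667)·(-2.3333) + (-2.8333)·(-0.3333) + (1.1667)·(2.6667) + (-2.8333)·(-1.3333) + (3.1667)·(2.6667)) / 5 = 13.3333/5 = 2.6667
  s[X_2,X_2] = ((-1.3333)·(-1.3333) + (-2.3333)·(-2.3333) + (-0.3333)·(-0.3333) + (2.6667)·(2.6667) + (-1.3333)·(-1.3333) + (2.6667)·(2.6667)) / 5 = 23.3333/5 = 4.6667
  Sample standard deviations s_i = √(s[i,i]):
  s(X_1) = √(5.7667) = 2.4014
  s(X_2) = √(4.6667) = 2.1602

Step 3 — r_{ij} = s_{ij} / (s_i · s_j):
  r[X_1,X_1] = 1 (diagonal).
  r[X_1,X_2] = 2.6667 / (2.4014 · 2.1602) = 2.6667 / 5.1876 = 0.514
  r[X_2,X_2] = 1 (diagonal).

R is symmetric with unit diagonal. Assembling:

R = [[1, 0.514],
 [0.514, 1]]


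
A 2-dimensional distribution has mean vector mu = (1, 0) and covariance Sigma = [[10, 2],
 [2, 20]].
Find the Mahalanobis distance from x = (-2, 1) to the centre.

Step 1 — centre the observation: (x - mu) = (-3, 1).

Step 2 — invert Sigma. det(Sigma) = 10·20 - (2)² = 196.
  Sigma^{-1} = (1/det) · [[d, -b], [-b, a]] = [[0.102, -0.0102],
 [-0.0102, 0.051]].

Step 3 — form the quadratic (x - mu)^T · Sigma^{-1} · (x - mu):
  Sigma^{-1} · (x - mu) = (-0.3163, 0.0816).
  (x - mu)^T · [Sigma^{-1} · (x - mu)] = (-3)·(-0.3163) + (1)·(0.0816) = 1.0306.

Step 4 — take square root: d = √(1.0306) ≈ 1.0152.

d(x, mu) = √(1.0306) ≈ 1.0152


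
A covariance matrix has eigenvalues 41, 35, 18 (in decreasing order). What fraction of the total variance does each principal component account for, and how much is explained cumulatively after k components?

Step 1 — total variance = trace(Sigma) = Σ λ_i = 41 + 35 + 18 = 94.

Step 2 — fraction explained by component i = λ_i / Σ λ:
  PC1: 41/94 = 0.4362
  PC2: 35/94 = 0.3723
  PC3: 18/94 = 0.1915

Step 3 — cumulative fraction after k components = (λ_1 + ... + λ_k) / Σ λ:
  k = 1: 41/94 = 0.4362
  k = 2: (41 + 35)/94 = 76/94 = 0.8085
  k = 3: (41 + 35 + 18)/94 = 94/94 = 1

Summary (fraction, with percent):

explained: PC1 0.4362 (43.62%), PC2 0.3723 (37.23%), PC3 0.1915 (19.15%);  cumulative: 0.4362, 0.8085, 1


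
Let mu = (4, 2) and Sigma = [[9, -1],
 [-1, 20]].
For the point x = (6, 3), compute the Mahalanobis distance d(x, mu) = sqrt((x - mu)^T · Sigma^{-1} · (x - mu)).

Step 1 — centre the observation: (x - mu) = (2, 1).

Step 2 — invert Sigma. det(Sigma) = 9·20 - (-1)² = 179.
  Sigma^{-1} = (1/det) · [[d, -b], [-b, a]] = [[0.1117, 0.0056],
 [0.0056, 0.0503]].

Step 3 — form the quadratic (x - mu)^T · Sigma^{-1} · (x - mu):
  Sigma^{-1} · (x - mu) = (0.2291, 0.0615).
  (x - mu)^T · [Sigma^{-1} · (x - mu)] = (2)·(0.2291) + (1)·(0.0615) = 0.5196.

Step 4 — take square root: d = √(0.5196) ≈ 0.7208.

d(x, mu) = √(0.5196) ≈ 0.7208


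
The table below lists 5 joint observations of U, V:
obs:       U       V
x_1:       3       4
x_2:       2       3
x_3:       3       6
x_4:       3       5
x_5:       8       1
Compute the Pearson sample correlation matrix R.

Step 1 — column means:
  mean(U) = (3 + 2 + 3 + 3 + 8) / 5 = 19/5 = 3.8
  mean(V) = (4 + 3 + 6 + 5 + 1) / 5 = 19/5 = 3.8

Step 2 — sample variances and covariances s[i,j] = (1/(n-1)) · Σ_k (x_{k,i} - mean_i) · (x_{k,j} - mean_j), with n-1 = 4:
  s[U,U] = ((-0.8)·(-0.8) + (-1.8)·(-1.8) + (-0.8)·(-0.8) + (-0.8)·(-0.8) + (4.2)·(4.2)) / 4 = 22.8/4 = 5.7
  s[U,V] = ((-0.8)·(0.2) + (-1.8)·(-0.8) + (-0.8)·(2.2) + (-0.8)·(1.2) + (4.2)·(-2.8)) / 4 = -13.2/4 = -3.3
  s[V,V] = ((0.2)·(0.2) + (-0.8)·(-0.8) + (2.2)·(2.2) + (1.2)·(1.2) + (-2.8)·(-2.8)) / 4 = 14.8/4 = 3.7
  Sample standard deviations s_i = √(s[i,i]):
  s(U) = √(5.7) = 2.3875
  s(V) = √(3.7) = 1.9235

Step 3 — r_{ij} = s_{ij} / (s_i · s_j):
  r[U,U] = 1 (diagonal).
  r[U,V] = -3.3 / (2.3875 · 1.9235) = -3.3 / 4.5924 = -0.7186
  r[V,V] = 1 (diagonal).

R is symmetric with unit diagonal. Assembling:

R = [[1, -0.7186],
 [-0.7186, 1]]


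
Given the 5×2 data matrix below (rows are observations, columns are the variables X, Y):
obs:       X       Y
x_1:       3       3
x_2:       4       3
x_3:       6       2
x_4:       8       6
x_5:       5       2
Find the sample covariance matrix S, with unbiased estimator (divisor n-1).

Step 1 — column means:
  mean(X) = (3 + 4 + 6 + 8 + 5) / 5 = 26/5 = 5.2
  mean(Y) = (3 + 3 + 2 + 6 + 2) / 5 = 16/5 = 3.2

Step 2 — sample covariance S[i,j] = (1/(n-1)) · Σ_k (x_{k,i} - mean_i) · (x_{k,j} - mean_j), with n-1 = 4.
  S[X,X] = ((-2.2)·(-2.2) + (-1.2)·(-1.2) + (0.8)·(0.8) + (2.8)·(2.8) + (-0.2)·(-0.2)) / 4 = 14.8/4 = 3.7
  S[X,Y] = ((-2.2)·(-0.2) + (-1.2)·(-0.2) + (0.8)·(-1.2) + (2.8)·(2.8) + (-0.2)·(-1.2)) / 4 = 7.8/4 = 1.95
  S[Y,Y] = ((-0.2)·(-0.2) + (-0.2)·(-0.2) + (-1.2)·(-1.2) + (2.8)·(2.8) + (-1.2)·(-1.2)) / 4 = 10.8/4 = 2.7

S is symmetric (S[j,i] = S[i,j]). Assembling:

S = [[3.7, 1.95],
 [1.95, 2.7]]


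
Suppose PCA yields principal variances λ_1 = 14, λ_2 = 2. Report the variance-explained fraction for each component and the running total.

Step 1 — total variance = trace(Sigma) = Σ λ_i = 14 + 2 = 16.

Step 2 — fraction explained by component i = λ_i / Σ λ:
  PC1: 14/16 = 0.875
  PC2: 2/16 = 0.125

Step 3 — cumulative fraction after k components = (λ_1 + ... + λ_k) / Σ λ:
  k = 1: 14/16 = 0.875
  k = 2: (14 + 2)/16 = 16/16 = 1

Summary (fraction, with percent):

explained: PC1 0.875 (87.5%), PC2 0.125 (12.5%);  cumulative: 0.875, 1


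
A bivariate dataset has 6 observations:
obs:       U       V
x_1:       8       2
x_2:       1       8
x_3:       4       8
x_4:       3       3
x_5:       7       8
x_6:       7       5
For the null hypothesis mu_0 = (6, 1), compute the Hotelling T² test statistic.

Step 1 — sample mean vector:
  mean(U) = (8 + 1 + 4 + 3 + 7 + 7) / 6 = 30/6 = 5
  mean(V) = (2 + 8 + 8 + 3 + 8 + 5) / 6 = 34/6 = 5.6667
  x̄ = (5, 5.6667),  deviation x̄ - mu_0 = (5, 5.6667) - (6, 1) = (-1, 4.6667).

Step 2 — sample covariance matrix, S[i,j] = (1/(n-1)) · Σ_k (x_{k,i} - mean_i) · (x_{k,j} - mean_j), divisor n-1 = 5:
  S[U,U] = ((3)·(3) + (-4)·(-4) + (-1)·(-1) + (-2)·(-2) + (2)·(2) + (2)·(2)) / 5 = 38/5 = 7.6
  S[U,V] = ((3)·(-3.6667) + (-4)·(2.3333) + (-1)·(2.3333) + (-2)·(-2.6667) + (2)·(2.3333) + (2)·(-0.6667)) / 5 = -14/5 = -2.8
  S[V,V] = ((-3.6667)·(-3.6667) + (2.3333)·(2.3333) + (2.3333)·(2.3333) + (-2.6667)·(-2.6667) + (2.3333)·(2.3333) + (-0.6667)·(-0.6667)) / 5 = 37.3333/5 = 7.4667
  S = [[7.6, -2.8],
 [-2.8, 7.4667]].

Step 3 — invert S. det(S) = 7.6·7.4667 - (-2.8)² = 48.9067.
  S^{-1} = (1/det) · [[d, -b], [-b, a]] = [[0.1527, 0.0573],
 [0.0573, 0.1554]].

Step 4 — quadratic form (x̄ - mu_0)^T · S^{-1} · (x̄ - mu_0):
  S^{-1} · (x̄ - mu_0) = (0.1145, 0.6679),
  (x̄ - mu_0)^T · [...] = (-1)·(0.1145) + (4.6667)·(0.6679) = 3.0025.

Step 5 — scale by n: T² = 6 · 3.0025 = 18.0153.

T² ≈ 18.0153


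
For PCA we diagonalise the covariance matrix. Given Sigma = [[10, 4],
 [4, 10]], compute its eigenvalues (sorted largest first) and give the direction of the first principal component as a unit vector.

Step 1 — characteristic polynomial of 2×2 Sigma:
  det(Sigma - λI) = λ² - trace · λ + det = 0.
  trace = 10 + 10 = 20, det = 10·10 - (4)² = 84.
Step 2 — discriminant:
  Δ = trace² - 4·det = 400 - 336 = 64.
Step 3 — eigenvalues:
  λ = (trace ± √Δ)/2 = (20 ± 8)/2,
  λ_1 = 14,  λ_2 = 6.

Step 4 — unit eigenvector for λ_1: solve (Sigma - λ_1 I)v = 0. First row:
  (10 - 14)·v_x + (4)·v_y = 0, i.e. (-4)·v_x + (4)·v_y = 0,
  so v ∝ (b, λ_1 - a) = (4, 4) = u.
  ||u|| = √((4)² + (4)²) = √(32) ≈ 5.6569,
  v_1 = u/||u|| ≈ (0.7071, 0.7071) (||v_1|| = 1).

λ_1 = 14,  λ_2 = 6;  v_1 ≈ (0.7071, 0.7071)


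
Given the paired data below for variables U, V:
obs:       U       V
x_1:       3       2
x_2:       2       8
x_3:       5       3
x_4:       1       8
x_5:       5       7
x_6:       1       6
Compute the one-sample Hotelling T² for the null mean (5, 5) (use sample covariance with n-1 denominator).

Step 1 — sample mean vector:
  mean(U) = (3 + 2 + 5 + 1 + 5 + 1) / 6 = 17/6 = 2.8333
  mean(V) = (2 + 8 + 3 + 8 + 7 + 6) / 6 = 34/6 = 5.6667
  x̄ = (2.8333, 5.6667),  deviation x̄ - mu_0 = (2.8333, 5.6667) - (5, 5) = (-2.1667, 0.6667).

Step 2 — sample covariance matrix, S[i,j] = (1/(n-1)) · Σ_k (x_{k,i} - mean_i) · (x_{k,j} - mean_j), divisor n-1 = 5:
  S[U,U] = ((0.1667)·(0.1667) + (-0.8333)·(-0.8333) + (2.1667)·(2.1667) + (-1.8333)·(-1.8333) + (2.1667)·(2.1667) + (-1.8333)·(-1.8333)) / 5 = 16.8333/5 = 3.3667
  S[U,V] = ((0.1667)·(-3.6667) + (-0.8333)·(2.3333) + (2.1667)·(-2.6667) + (-1.8333)·(2.3333) + (2.1667)·(1.3333) + (-1.8333)·(0.3333)) / 5 = -10.3333/5 = -2.0667
  S[V,V] = ((-3.6667)·(-3.6667) + (2.3333)·(2.3333) + (-2.6667)·(-2.6667) + (2.3333)·(2.3333) + (1.3333)·(1.3333) + (0.3333)·(0.3333)) / 5 = 33.3333/5 = 6.6667
  S = [[3.3667, -2.0667],
 [-2.0667, 6.6667]].

Step 3 — invert S. det(S) = 3.3667·6.6667 - (-2.0667)² = 18.1733.
  S^{-1} = (1/det) · [[d, -b], [-b, a]] = [[0.3668, 0.1137],
 [0.1137, 0.1853]].

Step 4 — quadratic form (x̄ - mu_0)^T · S^{-1} · (x̄ - mu_0):
  S^{-1} · (x̄ - mu_0) = (-0.719, -0.1229),
  (x̄ - mu_0)^T · [...] = (-2.1667)·(-0.719) + (0.6667)·(-0.1229) = 1.4759.

Step 5 — scale by n: T² = 6 · 1.4759 = 8.8555.

T² ≈ 8.8555


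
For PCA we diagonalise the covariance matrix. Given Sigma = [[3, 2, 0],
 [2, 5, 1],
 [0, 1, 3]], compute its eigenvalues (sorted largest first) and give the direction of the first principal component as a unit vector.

Step 1 — characteristic polynomial p(λ) = det(λI - Sigma) = λ³ - tr·λ² + c_1·λ - det, where tr = trace, c_1 = sum of the principal 2×2 minors, det = det(Sigma):
  tr = 3 + 5 + 3 = 11,
  c_1 = (3·5 - (2)²) + (3·3 - (0)²) + (5·3 - (1)²) = 11 + 9 + 14 = 34,
  det = 3·(5·3 - (1)²) - (2)·((2)·3 - (1)·(0)) + (0)·((2)·(1) - 5·(0)) = 3·(14) - (2)·(6) + (0)·(2) = 30.
  So p(λ) = λ³ - 11λ² + 34λ - 30.
Step 2 — look for an integer root (rational root theorem: any rational root is an integer divisor of 30). Testing λ = 3:
  p(3) = 27 - 99 + 102 - 30 = 0  ✓
  Dividing out (λ - 3): p(λ) = (λ - 3)(λ² - 8λ + 10).
Step 3 — remaining eigenvalues from the quadratic λ² - 8λ + 10 = 0:
  Δ = 8² - 4·10 = 64 - 40 = 24,  λ = (8 ± √24)/2 = (8 ± 4.899)/2 ≈ 6.4495 or 1.5505.
  Sorted: λ_1 = 6.4495,  λ_2 = 3,  λ_3 = 1.5505  (check: sum = 11 = tr ✓).

Step 4 — unit eigenvector for λ_1 ≈ 6.4495: v spans the null space of (Sigma - λ_1 I), whose rows are
  r_1 = (-3.4495, 2, 0),  r_2 = (2, -1.4495, 1),  r_3 = (0, 1, -3.4495).
  v is orthogonal to every row, so take v ∝ r_1 × r_2 = ((2)·(1) - (0)·(-1.4495), (0)·(2) - (-3.4495)·(1), (-3.4495)·(-1.4495) - (2)·(2)) ≈ (2, 3.4495, 1).
  Let u = (2, 3.4495, 1).
  ||u|| = √((2)² + (3.4495)² + (1)²) = √(16.899) ≈ 4.1108,  v_1 = u/||u|| ≈ (0.4865, 0.8391, 0.2433) (||v_1|| = 1).

λ_1 = 6.4495,  λ_2 = 3,  λ_3 = 1.5505;  v_1 ≈ (0.4865, 0.8391, 0.2433)
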